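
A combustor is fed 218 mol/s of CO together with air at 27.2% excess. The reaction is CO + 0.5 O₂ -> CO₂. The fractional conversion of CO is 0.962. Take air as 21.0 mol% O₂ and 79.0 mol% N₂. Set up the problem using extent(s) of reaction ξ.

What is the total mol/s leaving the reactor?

773 mol/s

Stoichiometric O₂ = 0.5 × 218 = 109 mol/s; O₂ fed = 109 × 1.272 = 138.6 mol/s.
N₂ fed = 138.6 × 79/21 = 521.6 mol/s.
Fuel reacted = 0.962 × 218 → ξ = 209.7 mol/s.
Outlet (n = n₀ + ν ξ):
  CO: 218 − 1(209.7) = 8.284
  O₂: 138.6 − 0.5(209.7) = 33.79
  N₂: 521.6 (inert)
  CO₂: 0 + 1(209.7) = 209.7
Total out = 8.284 + 33.79 + 521.6 + 209.7 = 773.4 mol/s.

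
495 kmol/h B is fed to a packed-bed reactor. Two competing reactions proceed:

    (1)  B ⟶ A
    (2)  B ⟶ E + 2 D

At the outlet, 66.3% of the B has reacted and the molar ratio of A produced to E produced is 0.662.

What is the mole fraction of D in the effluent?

Conversion of B: B consumed = 0.663 × 495 = 328.2 kmol/h = 1ξ₁ + 1ξ₂.
Selectivity: 1ξ₁ / (1ξ₂) = 0.662 → ξ₁ = 0.662 ξ₂.
Substitute: (1·0.662 + 1) ξ₂ = 328.2 → ξ₂ = 197.5 kmol/h, ξ₁ = 130.7 kmol/h.
Outlet amounts (n = n₀ + Σ ν·ξ):
  B: 495 − 1(130.7) − 1(197.5) = 166.8
  A: 0 + 1(130.7) = 130.7
  E: 0 + 1(197.5) = 197.5
  D: 0 + 2(197.5) = 394.9
Total out = 889.9 kmol/h; y_D = 394.9 / 889.9 = 0.4438.

0.444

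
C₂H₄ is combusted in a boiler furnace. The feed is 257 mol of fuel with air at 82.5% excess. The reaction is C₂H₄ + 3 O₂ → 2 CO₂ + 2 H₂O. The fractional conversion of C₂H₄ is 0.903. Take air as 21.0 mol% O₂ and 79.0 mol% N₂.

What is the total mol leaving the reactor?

6960 mol

Stoichiometric O₂ = 3 × 257 = 771 mol; O₂ fed = 771 × 1.825 = 1407 mol.
N₂ fed = 1407 × 79/21 = 5293 mol.
Fuel reacted = 0.903 × 257 → ξ = 232.1 mol.
Outlet (n = n₀ + ν ξ):
  C₂H₄: 257 − 1(232.1) = 24.93
  O₂: 1407 − 3(232.1) = 710.9
  N₂: 5293 (inert)
  CO₂: 0 + 2(232.1) = 464.1
  H₂O: 0 + 2(232.1) = 464.1
Total out = 24.93 + 710.9 + 5293 + 464.1 + 464.1 = 6957 mol.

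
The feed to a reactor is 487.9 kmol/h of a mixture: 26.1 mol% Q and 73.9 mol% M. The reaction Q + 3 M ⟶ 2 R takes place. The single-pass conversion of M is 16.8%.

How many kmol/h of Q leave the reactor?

107 kmol/h

M reacted = 0.168 × 360.6 = 60.57 kmol/h; ν_M = −3, so ξ = 60.57/3 = 20.19 kmol/h.
Outlet amounts (n = n₀ + ν ξ):
  Q: 127.3 − 1(20.19) = 107.2
  M: 360.6 − 3(20.19) = 300
  R: 0 + 2(20.19) = 40.38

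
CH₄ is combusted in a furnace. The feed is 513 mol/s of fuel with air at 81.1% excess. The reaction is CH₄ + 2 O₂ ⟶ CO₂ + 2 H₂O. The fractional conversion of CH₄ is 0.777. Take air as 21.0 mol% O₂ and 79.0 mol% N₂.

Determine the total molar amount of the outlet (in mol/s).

Stoichiometric O₂ = 2 × 513 = 1026 mol/s; O₂ fed = 1026 × 1.811 = 1858 mol/s.
N₂ fed = 1858 × 79/21 = 6990 mol/s.
Fuel reacted = 0.777 × 513 → ξ = 398.6 mol/s.
Outlet (n = n₀ + ν ξ):
  CH₄: 513 − 1(398.6) = 114.4
  O₂: 1858 − 2(398.6) = 1061
  N₂: 6990 (inert)
  CO₂: 0 + 1(398.6) = 398.6
  H₂O: 0 + 2(398.6) = 797.2
Total out = 114.4 + 1061 + 6990 + 398.6 + 797.2 = 9361 mol/s.

9360 mol/s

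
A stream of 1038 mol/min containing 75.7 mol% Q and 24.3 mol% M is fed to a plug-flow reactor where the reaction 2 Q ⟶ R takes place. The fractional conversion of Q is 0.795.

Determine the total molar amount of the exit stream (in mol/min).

726 mol/min

Q reacted = 0.795 × 785.8 = 624.7 mol/min; ν_Q = −2, so ξ = 624.7/2 = 312.3 mol/min.
Outlet amounts (n = n₀ + ν ξ):
  Q: 785.8 − 2(312.3) = 161.1
  R: 0 + 1(312.3) = 312.3
  M: 252.2 (inert)
Total out = 161.1 + 312.3 + 252.2 = 725.7 mol/min.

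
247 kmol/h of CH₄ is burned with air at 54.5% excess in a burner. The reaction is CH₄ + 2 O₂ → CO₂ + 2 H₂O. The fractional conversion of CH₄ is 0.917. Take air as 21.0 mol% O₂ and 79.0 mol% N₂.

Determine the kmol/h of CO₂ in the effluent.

226 kmol/h

Stoichiometric O₂ = 2 × 247 = 494 kmol/h; O₂ fed = 494 × 1.545 = 763.2 kmol/h.
N₂ fed = 763.2 × 79/21 = 2871 kmol/h.
Fuel reacted = 0.917 × 247 → ξ = 226.5 kmol/h.
Outlet (n = n₀ + ν ξ):
  CH₄: 247 − 1(226.5) = 20.5
  O₂: 763.2 − 2(226.5) = 310.2
  N₂: 2871 (inert)
  CO₂: 0 + 1(226.5) = 226.5
  H₂O: 0 + 2(226.5) = 453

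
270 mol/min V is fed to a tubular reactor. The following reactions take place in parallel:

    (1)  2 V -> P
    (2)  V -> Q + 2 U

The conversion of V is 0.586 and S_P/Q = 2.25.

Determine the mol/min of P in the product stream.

64.7 mol/min

Conversion of V: V consumed = 0.586 × 270 = 158.2 mol/min = 2ξ₁ + 1ξ₂.
Selectivity: 1ξ₁ / (1ξ₂) = 2.25 → ξ₁ = 2.25 ξ₂.
Substitute: (2·2.25 + 1) ξ₂ = 158.2 → ξ₂ = 28.77 mol/min, ξ₁ = 64.73 mol/min.
Outlet amounts (n = n₀ + Σ ν·ξ):
  V: 270 − 2(64.73) − 1(28.77) = 111.8
  P: 0 + 1(64.73) = 64.73
  Q: 0 + 1(28.77) = 28.77
  U: 0 + 2(28.77) = 57.53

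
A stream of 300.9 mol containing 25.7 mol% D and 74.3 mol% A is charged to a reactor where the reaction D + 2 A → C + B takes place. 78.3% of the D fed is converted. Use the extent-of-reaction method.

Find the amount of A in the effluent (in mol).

102 mol

D reacted = 0.783 × 77.33 = 60.55 mol; ν_D = −1, so ξ = 60.55/1 = 60.55 mol.
Outlet amounts (n = n₀ + ν ξ):
  D: 77.33 − 1(60.55) = 16.78
  A: 223.6 − 2(60.55) = 102.5
  C: 0 + 1(60.55) = 60.55
  B: 0 + 1(60.55) = 60.55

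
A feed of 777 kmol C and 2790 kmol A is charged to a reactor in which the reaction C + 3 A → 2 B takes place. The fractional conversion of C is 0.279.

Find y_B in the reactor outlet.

C reacted = 0.279 × 777 = 216.8 kmol; ν_C = −1, so ξ = 216.8/1 = 216.8 kmol.
Outlet amounts (n = n₀ + ν ξ):
  C: 777 − 1(216.8) = 560.2
  A: 2790 − 3(216.8) = 2140
  B: 0 + 2(216.8) = 433.6
Total out = 3133 kmol; y_B = 433.6 / 3133 = 0.1384.

0.138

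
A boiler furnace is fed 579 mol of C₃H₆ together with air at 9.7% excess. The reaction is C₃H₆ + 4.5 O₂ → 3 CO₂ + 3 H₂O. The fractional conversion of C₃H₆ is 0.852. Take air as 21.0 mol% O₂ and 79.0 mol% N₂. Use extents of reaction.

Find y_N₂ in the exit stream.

Stoichiometric O₂ = 4.5 × 579 = 2606 mol; O₂ fed = 2606 × 1.097 = 2858 mol.
N₂ fed = 2858 × 79/21 = 10750 mol.
Fuel reacted = 0.852 × 579 → ξ = 493.3 mol.
Outlet (n = n₀ + ν ξ):
  C₃H₆: 579 − 1(493.3) = 85.69
  O₂: 2858 − 4.5(493.3) = 638.3
  N₂: 10750 (inert)
  CO₂: 0 + 3(493.3) = 1480
  H₂O: 0 + 3(493.3) = 1480
Total out = 14440 mol; y_N₂ = 10750 / 14440 = 0.7448.

0.745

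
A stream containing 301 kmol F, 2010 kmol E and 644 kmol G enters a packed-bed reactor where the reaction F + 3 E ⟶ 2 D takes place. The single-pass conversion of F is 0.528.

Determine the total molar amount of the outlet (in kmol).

F reacted = 0.528 × 301 = 158.9 kmol; ν_F = −1, so ξ = 158.9/1 = 158.9 kmol.
Outlet amounts (n = n₀ + ν ξ):
  F: 301 − 1(158.9) = 142.1
  E: 2010 − 3(158.9) = 1533
  D: 0 + 2(158.9) = 317.9
  G: 644 (inert)
Total out = 142.1 + 1533 + 317.9 + 644 = 2637 kmol.

2640 kmol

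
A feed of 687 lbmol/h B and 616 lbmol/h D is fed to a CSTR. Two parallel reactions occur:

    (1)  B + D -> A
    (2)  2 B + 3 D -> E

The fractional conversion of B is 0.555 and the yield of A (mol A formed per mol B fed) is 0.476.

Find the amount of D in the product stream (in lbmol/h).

Yield of A: 1ξ₁ / 687 = 0.476 → ξ₁ = 327 lbmol/h.
Conversion of B: 1ξ₁ + 2ξ₂ = 0.555 × 687 = 381.3 → ξ₂ = 27.14 lbmol/h.
Outlet amounts (n = n₀ + Σ ν·ξ):
  B: 687 − 1(327) − 2(27.14) = 305.7
  D: 616 − 1(327) − 3(27.14) = 207.6
  A: 0 + 1(327) = 327
  E: 0 + 1(27.14) = 27.14

208 lbmol/h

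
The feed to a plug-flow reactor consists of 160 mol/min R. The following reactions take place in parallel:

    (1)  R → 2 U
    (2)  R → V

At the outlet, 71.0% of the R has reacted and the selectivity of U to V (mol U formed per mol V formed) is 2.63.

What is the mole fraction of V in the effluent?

Conversion of R: R consumed = 0.71 × 160 = 113.6 mol/min = 1ξ₁ + 1ξ₂.
Selectivity: 2ξ₁ / (1ξ₂) = 2.63 → ξ₁ = 1.315 ξ₂.
Substitute: (1·1.315 + 1) ξ₂ = 113.6 → ξ₂ = 49.07 mol/min, ξ₁ = 64.53 mol/min.
Outlet amounts (n = n₀ + Σ ν·ξ):
  R: 160 − 1(64.53) − 1(49.07) = 46.4
  U: 0 + 2(64.53) = 129.1
  V: 0 + 1(49.07) = 49.07
Total out = 224.5 mol/min; y_V = 49.07 / 224.5 = 0.2186.

0.219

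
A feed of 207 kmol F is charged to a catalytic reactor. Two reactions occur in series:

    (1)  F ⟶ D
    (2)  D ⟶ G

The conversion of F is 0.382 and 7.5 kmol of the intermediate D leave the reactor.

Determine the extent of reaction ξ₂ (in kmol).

Conversion of F: F consumed = 1ξ₁ = 0.382 × 207 → ξ₁ = 79.07 kmol.
D balance: n_D = 0 + 1ξ₁ − 1ξ₂ = 7.5 → ξ₂ = (1·79.07 − 7.5)/1 = 71.57 kmol.
Outlet amounts (n = n₀ + Σ ν·ξ):
  F: 207 − 1(79.07) = 127.9
  D: 0 + 1(79.07) − 1(71.57) = 7.5
  G: 0 + 1(71.57) = 71.57

ξ₂ = 71.6 kmol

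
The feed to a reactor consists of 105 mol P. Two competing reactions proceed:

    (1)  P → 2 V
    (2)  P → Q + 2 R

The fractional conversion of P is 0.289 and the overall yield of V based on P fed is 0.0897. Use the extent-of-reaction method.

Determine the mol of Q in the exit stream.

25.6 mol

Yield of V: 2ξ₁ / 105 = 0.0897 → ξ₁ = 4.709 mol.
Conversion of P: 1ξ₁ + 1ξ₂ = 0.289 × 105 = 30.34 → ξ₂ = 25.64 mol.
Outlet amounts (n = n₀ + Σ ν·ξ):
  P: 105 − 1(4.709) − 1(25.64) = 74.66
  V: 0 + 2(4.709) = 9.418
  Q: 0 + 1(25.64) = 25.64
  R: 0 + 2(25.64) = 51.27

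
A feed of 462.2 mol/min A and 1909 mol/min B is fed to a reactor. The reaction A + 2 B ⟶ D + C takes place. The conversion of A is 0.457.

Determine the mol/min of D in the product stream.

211 mol/min

A reacted = 0.457 × 462.2 = 211.2 mol/min; ν_A = −1, so ξ = 211.2/1 = 211.2 mol/min.
Outlet amounts (n = n₀ + ν ξ):
  A: 462.2 − 1(211.2) = 251
  B: 1909 − 2(211.2) = 1487
  D: 0 + 1(211.2) = 211.2
  C: 0 + 1(211.2) = 211.2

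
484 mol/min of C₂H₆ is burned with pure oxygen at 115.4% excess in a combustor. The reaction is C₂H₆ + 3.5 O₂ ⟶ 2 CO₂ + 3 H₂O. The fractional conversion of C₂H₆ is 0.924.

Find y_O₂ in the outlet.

0.478

Stoichiometric O₂ = 3.5 × 484 = 1694 mol/min; O₂ fed = 1694 × 2.154 = 3649 mol/min.
Fuel reacted = 0.924 × 484 → ξ = 447.2 mol/min.
Outlet (n = n₀ + ν ξ):
  C₂H₆: 484 − 1(447.2) = 36.78
  O₂: 3649 − 3.5(447.2) = 2084
  CO₂: 0 + 2(447.2) = 894.4
  H₂O: 0 + 3(447.2) = 1342
Total out = 4356 mol/min; y_O₂ = 2084 / 4356 = 0.4783.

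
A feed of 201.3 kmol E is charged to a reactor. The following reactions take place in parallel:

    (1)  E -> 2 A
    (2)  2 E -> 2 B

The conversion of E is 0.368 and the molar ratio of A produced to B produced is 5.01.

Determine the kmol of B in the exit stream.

21.1 kmol

Conversion of E: E consumed = 0.368 × 201.3 = 74.08 kmol = 1ξ₁ + 2ξ₂.
Selectivity: 2ξ₁ / (2ξ₂) = 5.01 → ξ₁ = 5.01 ξ₂.
Substitute: (1·5.01 + 2) ξ₂ = 74.08 → ξ₂ = 10.57 kmol, ξ₁ = 52.94 kmol.
Outlet amounts (n = n₀ + Σ ν·ξ):
  E: 201.3 − 1(52.94) − 2(10.57) = 127.2
  A: 0 + 2(52.94) = 105.9
  B: 0 + 2(10.57) = 21.14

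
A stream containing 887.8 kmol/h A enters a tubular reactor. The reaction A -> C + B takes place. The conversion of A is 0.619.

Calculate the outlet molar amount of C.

A reacted = 0.619 × 887.8 = 549.5 kmol/h; ν_A = −1, so ξ = 549.5/1 = 549.5 kmol/h.
Outlet amounts (n = n₀ + ν ξ):
  A: 887.8 − 1(549.5) = 338.3
  C: 0 + 1(549.5) = 549.5
  B: 0 + 1(549.5) = 549.5

550 kmol/h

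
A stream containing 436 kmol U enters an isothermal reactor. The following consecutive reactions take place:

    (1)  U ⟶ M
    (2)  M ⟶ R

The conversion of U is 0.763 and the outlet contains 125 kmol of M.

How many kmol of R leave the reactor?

208 kmol

Conversion of U: U consumed = 1ξ₁ = 0.763 × 436 → ξ₁ = 332.7 kmol.
M balance: n_M = 0 + 1ξ₁ − 1ξ₂ = 125 → ξ₂ = (1·332.7 − 125)/1 = 207.7 kmol.
Outlet amounts (n = n₀ + Σ ν·ξ):
  U: 436 − 1(332.7) = 103.3
  M: 0 + 1(332.7) − 1(207.7) = 125
  R: 0 + 1(207.7) = 207.7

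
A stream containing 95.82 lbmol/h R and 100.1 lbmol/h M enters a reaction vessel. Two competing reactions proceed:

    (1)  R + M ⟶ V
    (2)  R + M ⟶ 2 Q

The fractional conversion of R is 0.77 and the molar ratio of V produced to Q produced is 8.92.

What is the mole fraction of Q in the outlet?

0.0621

Conversion of R: R consumed = 0.77 × 95.82 = 73.78 lbmol/h = 1ξ₁ + 1ξ₂.
Selectivity: 1ξ₁ / (2ξ₂) = 8.92 → ξ₁ = 17.84 ξ₂.
Substitute: (1·17.84 + 1) ξ₂ = 73.78 → ξ₂ = 3.916 lbmol/h, ξ₁ = 69.87 lbmol/h.
Outlet amounts (n = n₀ + Σ ν·ξ):
  R: 95.82 − 1(69.87) − 1(3.916) = 22.04
  M: 100.1 − 1(69.87) − 1(3.916) = 26.32
  V: 0 + 1(69.87) = 69.87
  Q: 0 + 2(3.916) = 7.832
Total out = 126.1 lbmol/h; y_Q = 7.832 / 126.1 = 0.06214.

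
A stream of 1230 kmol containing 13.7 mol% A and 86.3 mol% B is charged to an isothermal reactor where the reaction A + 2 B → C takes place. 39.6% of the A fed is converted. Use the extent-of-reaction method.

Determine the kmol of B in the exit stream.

928 kmol

A reacted = 0.396 × 168.5 = 66.73 kmol; ν_A = −1, so ξ = 66.73/1 = 66.73 kmol.
Outlet amounts (n = n₀ + ν ξ):
  A: 168.5 − 1(66.73) = 101.8
  B: 1061 − 2(66.73) = 928
  C: 0 + 1(66.73) = 66.73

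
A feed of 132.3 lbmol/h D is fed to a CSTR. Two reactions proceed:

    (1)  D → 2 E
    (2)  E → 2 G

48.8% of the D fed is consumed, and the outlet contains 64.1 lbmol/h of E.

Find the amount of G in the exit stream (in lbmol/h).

130 lbmol/h

Conversion of D: D consumed = 1ξ₁ = 0.488 × 132.3 → ξ₁ = 64.56 lbmol/h.
E balance: n_E = 0 + 2ξ₁ − 1ξ₂ = 64.1 → ξ₂ = (2·64.56 − 64.1)/1 = 65.02 lbmol/h.
Outlet amounts (n = n₀ + Σ ν·ξ):
  D: 132.3 − 1(64.56) = 67.74
  E: 0 + 2(64.56) − 1(65.02) = 64.1
  G: 0 + 2(65.02) = 130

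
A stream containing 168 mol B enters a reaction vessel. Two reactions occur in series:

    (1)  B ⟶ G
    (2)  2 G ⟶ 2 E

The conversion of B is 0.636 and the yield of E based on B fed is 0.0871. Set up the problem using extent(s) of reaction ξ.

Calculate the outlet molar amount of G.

92.2 mol

Conversion of B: B consumed = 1ξ₁ = 0.636 × 168 → ξ₁ = 106.8 mol.
Yield of E: 2ξ₂ / 168 = 0.0871 → ξ₂ = 7.316 mol.
Outlet amounts (n = n₀ + Σ ν·ξ):
  B: 168 − 1(106.8) = 61.15
  G: 0 + 1(106.8) − 2(7.316) = 92.22
  E: 0 + 2(7.316) = 14.63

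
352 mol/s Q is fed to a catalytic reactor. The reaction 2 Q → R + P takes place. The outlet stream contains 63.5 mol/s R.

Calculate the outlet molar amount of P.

For R: n = n₀ + 1ξ → 63.5 = 0 + 1ξ, giving ξ = 63.5 mol/s.
Outlet amounts (n = n₀ + ν ξ):
  Q: 352 − 2(63.5) = 225
  R: 0 + 1(63.5) = 63.5
  P: 0 + 1(63.5) = 63.5

63.5 mol/s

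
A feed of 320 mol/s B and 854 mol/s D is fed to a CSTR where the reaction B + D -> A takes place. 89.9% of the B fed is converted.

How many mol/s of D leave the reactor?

B reacted = 0.899 × 320 = 287.7 mol/s; ν_B = −1, so ξ = 287.7/1 = 287.7 mol/s.
Outlet amounts (n = n₀ + ν ξ):
  B: 320 − 1(287.7) = 32.32
  D: 854 − 1(287.7) = 566.3
  A: 0 + 1(287.7) = 287.7

566 mol/s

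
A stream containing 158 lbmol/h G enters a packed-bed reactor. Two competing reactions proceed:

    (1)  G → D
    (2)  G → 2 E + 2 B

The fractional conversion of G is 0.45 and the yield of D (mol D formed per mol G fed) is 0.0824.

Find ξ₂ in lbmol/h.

Yield of D: 1ξ₁ / 158 = 0.0824 → ξ₁ = 13.02 lbmol/h.
Conversion of G: 1ξ₁ + 1ξ₂ = 0.45 × 158 = 71.1 → ξ₂ = 58.08 lbmol/h.
Outlet amounts (n = n₀ + Σ ν·ξ):
  G: 158 − 1(13.02) − 1(58.08) = 86.9
  D: 0 + 1(13.02) = 13.02
  E: 0 + 2(58.08) = 116.2
  B: 0 + 2(58.08) = 116.2

ξ₂ = 58.1 lbmol/h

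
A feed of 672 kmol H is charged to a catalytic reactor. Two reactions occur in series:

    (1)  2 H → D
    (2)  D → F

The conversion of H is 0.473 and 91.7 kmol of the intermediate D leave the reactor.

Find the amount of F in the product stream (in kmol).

67.2 kmol

Conversion of H: H consumed = 2ξ₁ = 0.473 × 672 → ξ₁ = 158.9 kmol.
D balance: n_D = 0 + 1ξ₁ − 1ξ₂ = 91.7 → ξ₂ = (1·158.9 − 91.7)/1 = 67.23 kmol.
Outlet amounts (n = n₀ + Σ ν·ξ):
  H: 672 − 2(158.9) = 354.1
  D: 0 + 1(158.9) − 1(67.23) = 91.7
  F: 0 + 1(67.23) = 67.23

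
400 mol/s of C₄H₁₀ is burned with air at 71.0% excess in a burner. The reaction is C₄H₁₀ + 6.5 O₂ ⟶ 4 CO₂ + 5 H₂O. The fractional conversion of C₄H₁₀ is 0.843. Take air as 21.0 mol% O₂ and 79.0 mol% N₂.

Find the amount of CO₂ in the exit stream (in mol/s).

Stoichiometric O₂ = 6.5 × 400 = 2600 mol/s; O₂ fed = 2600 × 1.710 = 4446 mol/s.
N₂ fed = 4446 × 79/21 = 16730 mol/s.
Fuel reacted = 0.843 × 400 → ξ = 337.2 mol/s.
Outlet (n = n₀ + ν ξ):
  C₄H₁₀: 400 − 1(337.2) = 62.8
  O₂: 4446 − 6.5(337.2) = 2254
  N₂: 16730 (inert)
  CO₂: 0 + 4(337.2) = 1349
  H₂O: 0 + 5(337.2) = 1686

1350 mol/s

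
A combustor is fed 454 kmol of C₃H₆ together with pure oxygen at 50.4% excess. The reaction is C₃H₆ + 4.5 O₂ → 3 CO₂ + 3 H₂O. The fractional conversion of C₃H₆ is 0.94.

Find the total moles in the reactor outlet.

3740 kmol

Stoichiometric O₂ = 4.5 × 454 = 2043 kmol; O₂ fed = 2043 × 1.504 = 3073 kmol.
Fuel reacted = 0.94 × 454 → ξ = 426.8 kmol.
Outlet (n = n₀ + ν ξ):
  C₃H₆: 454 − 1(426.8) = 27.24
  O₂: 3073 − 4.5(426.8) = 1152
  CO₂: 0 + 3(426.8) = 1280
  H₂O: 0 + 3(426.8) = 1280
Total out = 27.24 + 1152 + 1280 + 1280 = 3740 kmol.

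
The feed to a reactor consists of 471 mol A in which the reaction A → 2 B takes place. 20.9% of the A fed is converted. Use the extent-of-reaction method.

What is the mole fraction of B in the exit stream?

A reacted = 0.209 × 471 = 98.44 mol; ν_A = −1, so ξ = 98.44/1 = 98.44 mol.
Outlet amounts (n = n₀ + ν ξ):
  A: 471 − 1(98.44) = 372.6
  B: 0 + 2(98.44) = 196.9
Total out = 569.4 mol; y_B = 196.9 / 569.4 = 0.3457.

0.346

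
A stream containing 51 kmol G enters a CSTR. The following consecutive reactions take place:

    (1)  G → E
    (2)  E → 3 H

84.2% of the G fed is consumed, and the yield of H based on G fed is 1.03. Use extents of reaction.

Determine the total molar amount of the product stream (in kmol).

86 kmol

Conversion of G: G consumed = 1ξ₁ = 0.842 × 51 → ξ₁ = 42.94 kmol.
Yield of H: 3ξ₂ / 51 = 1.03 → ξ₂ = 17.51 kmol.
Outlet amounts (n = n₀ + Σ ν·ξ):
  G: 51 − 1(42.94) = 8.058
  E: 0 + 1(42.94) − 1(17.51) = 25.43
  H: 0 + 3(17.51) = 52.53
Total out = 8.058 + 25.43 + 52.53 = 86.02 kmol.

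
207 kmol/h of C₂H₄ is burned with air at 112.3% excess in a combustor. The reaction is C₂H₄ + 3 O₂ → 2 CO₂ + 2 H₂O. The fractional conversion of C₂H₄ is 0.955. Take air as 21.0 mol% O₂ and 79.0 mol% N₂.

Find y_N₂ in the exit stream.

Stoichiometric O₂ = 3 × 207 = 621 kmol/h; O₂ fed = 621 × 2.123 = 1318 kmol/h.
N₂ fed = 1318 × 79/21 = 4960 kmol/h.
Fuel reacted = 0.955 × 207 → ξ = 197.7 kmol/h.
Outlet (n = n₀ + ν ξ):
  C₂H₄: 207 − 1(197.7) = 9.315
  O₂: 1318 − 3(197.7) = 725.3
  N₂: 4960 (inert)
  CO₂: 0 + 2(197.7) = 395.4
  H₂O: 0 + 2(197.7) = 395.4
Total out = 6485 kmol/h; y_N₂ = 4960 / 6485 = 0.7648.

0.765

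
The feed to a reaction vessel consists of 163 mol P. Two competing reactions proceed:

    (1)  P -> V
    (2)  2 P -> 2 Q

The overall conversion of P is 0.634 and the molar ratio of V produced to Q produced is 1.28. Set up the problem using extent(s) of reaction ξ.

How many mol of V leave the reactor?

Conversion of P: P consumed = 0.634 × 163 = 103.3 mol = 1ξ₁ + 2ξ₂.
Selectivity: 1ξ₁ / (2ξ₂) = 1.28 → ξ₁ = 2.56 ξ₂.
Substitute: (1·2.56 + 2) ξ₂ = 103.3 → ξ₂ = 22.66 mol, ξ₁ = 58.02 mol.
Outlet amounts (n = n₀ + Σ ν·ξ):
  P: 163 − 1(58.02) − 2(22.66) = 59.66
  V: 0 + 1(58.02) = 58.02
  Q: 0 + 2(22.66) = 45.33

58 mol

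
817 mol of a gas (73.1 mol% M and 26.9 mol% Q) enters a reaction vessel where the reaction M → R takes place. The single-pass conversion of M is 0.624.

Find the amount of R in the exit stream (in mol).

M reacted = 0.624 × 597.2 = 372.7 mol; ν_M = −1, so ξ = 372.7/1 = 372.7 mol.
Outlet amounts (n = n₀ + ν ξ):
  M: 597.2 − 1(372.7) = 224.6
  R: 0 + 1(372.7) = 372.7
  Q: 219.8 (inert)

373 mol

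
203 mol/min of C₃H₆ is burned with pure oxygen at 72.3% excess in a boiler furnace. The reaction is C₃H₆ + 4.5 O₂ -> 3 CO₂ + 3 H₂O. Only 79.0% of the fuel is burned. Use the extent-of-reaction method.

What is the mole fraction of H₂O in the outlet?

0.259

Stoichiometric O₂ = 4.5 × 203 = 913.5 mol/min; O₂ fed = 913.5 × 1.723 = 1574 mol/min.
Fuel reacted = 0.79 × 203 → ξ = 160.4 mol/min.
Outlet (n = n₀ + ν ξ):
  C₃H₆: 203 − 1(160.4) = 42.63
  O₂: 1574 − 4.5(160.4) = 852.3
  CO₂: 0 + 3(160.4) = 481.1
  H₂O: 0 + 3(160.4) = 481.1
Total out = 1857 mol/min; y_H₂O = 481.1 / 1857 = 0.2591.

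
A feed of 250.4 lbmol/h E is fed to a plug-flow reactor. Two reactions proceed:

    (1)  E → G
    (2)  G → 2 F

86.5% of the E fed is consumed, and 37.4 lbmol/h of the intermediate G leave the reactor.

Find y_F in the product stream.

0.834

Conversion of E: E consumed = 1ξ₁ = 0.865 × 250.4 → ξ₁ = 216.6 lbmol/h.
G balance: n_G = 0 + 1ξ₁ − 1ξ₂ = 37.4 → ξ₂ = (1·216.6 − 37.4)/1 = 179.2 lbmol/h.
Outlet amounts (n = n₀ + Σ ν·ξ):
  E: 250.4 − 1(216.6) = 33.8
  G: 0 + 1(216.6) − 1(179.2) = 37.4
  F: 0 + 2(179.2) = 358.4
Total out = 429.6 lbmol/h; y_F = 358.4 / 429.6 = 0.8343.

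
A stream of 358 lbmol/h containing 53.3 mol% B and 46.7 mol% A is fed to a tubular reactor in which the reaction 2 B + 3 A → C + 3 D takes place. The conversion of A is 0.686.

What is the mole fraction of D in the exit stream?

0.359

A reacted = 0.686 × 167.2 = 114.7 lbmol/h; ν_A = −3, so ξ = 114.7/3 = 38.23 lbmol/h.
Outlet amounts (n = n₀ + ν ξ):
  B: 190.8 − 2(38.23) = 114.4
  A: 167.2 − 3(38.23) = 52.5
  C: 0 + 1(38.23) = 38.23
  D: 0 + 3(38.23) = 114.7
Total out = 319.8 lbmol/h; y_D = 114.7 / 319.8 = 0.3587.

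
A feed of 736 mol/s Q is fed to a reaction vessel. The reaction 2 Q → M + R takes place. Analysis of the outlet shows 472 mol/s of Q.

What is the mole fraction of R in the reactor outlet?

0.179

For Q: n = n₀ − 2ξ → 472 = 736 − 2ξ, giving ξ = 132 mol/s.
Outlet amounts (n = n₀ + ν ξ):
  Q: 736 − 2(132) = 472
  M: 0 + 1(132) = 132
  R: 0 + 1(132) = 132
Total out = 736 mol/s; y_R = 132 / 736 = 0.1793.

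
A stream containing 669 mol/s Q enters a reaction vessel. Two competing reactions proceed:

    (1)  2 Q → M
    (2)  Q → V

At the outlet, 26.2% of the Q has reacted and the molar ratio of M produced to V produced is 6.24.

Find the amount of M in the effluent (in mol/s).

Conversion of Q: Q consumed = 0.262 × 669 = 175.3 mol/s = 2ξ₁ + 1ξ₂.
Selectivity: 1ξ₁ / (1ξ₂) = 6.24 → ξ₁ = 6.24 ξ₂.
Substitute: (2·6.24 + 1) ξ₂ = 175.3 → ξ₂ = 13 mol/s, ξ₁ = 81.14 mol/s.
Outlet amounts (n = n₀ + Σ ν·ξ):
  Q: 669 − 2(81.14) − 1(13) = 493.7
  M: 0 + 1(81.14) = 81.14
  V: 0 + 1(13) = 13

81.1 mol/s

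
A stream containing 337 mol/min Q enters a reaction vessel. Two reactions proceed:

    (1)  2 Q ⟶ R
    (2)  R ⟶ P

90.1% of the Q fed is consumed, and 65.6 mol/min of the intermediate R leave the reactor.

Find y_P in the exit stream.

0.466

Conversion of Q: Q consumed = 2ξ₁ = 0.901 × 337 → ξ₁ = 151.8 mol/min.
R balance: n_R = 0 + 1ξ₁ − 1ξ₂ = 65.6 → ξ₂ = (1·151.8 − 65.6)/1 = 86.22 mol/min.
Outlet amounts (n = n₀ + Σ ν·ξ):
  Q: 337 − 2(151.8) = 33.36
  R: 0 + 1(151.8) − 1(86.22) = 65.6
  P: 0 + 1(86.22) = 86.22
Total out = 185.2 mol/min; y_P = 86.22 / 185.2 = 0.4656.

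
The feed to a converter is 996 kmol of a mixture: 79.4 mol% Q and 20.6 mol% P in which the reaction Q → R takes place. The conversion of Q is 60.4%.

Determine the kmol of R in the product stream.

Q reacted = 0.604 × 790.8 = 477.7 kmol; ν_Q = −1, so ξ = 477.7/1 = 477.7 kmol.
Outlet amounts (n = n₀ + ν ξ):
  Q: 790.8 − 1(477.7) = 313.2
  R: 0 + 1(477.7) = 477.7
  P: 205.2 (inert)

478 kmol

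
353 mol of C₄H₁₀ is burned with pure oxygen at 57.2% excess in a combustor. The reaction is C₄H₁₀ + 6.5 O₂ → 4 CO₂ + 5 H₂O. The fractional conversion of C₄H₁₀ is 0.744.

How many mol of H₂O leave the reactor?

Stoichiometric O₂ = 6.5 × 353 = 2294 mol; O₂ fed = 2294 × 1.572 = 3607 mol.
Fuel reacted = 0.744 × 353 → ξ = 262.6 mol.
Outlet (n = n₀ + ν ξ):
  C₄H₁₀: 353 − 1(262.6) = 90.37
  O₂: 3607 − 6.5(262.6) = 1900
  CO₂: 0 + 4(262.6) = 1051
  H₂O: 0 + 5(262.6) = 1313

1310 mol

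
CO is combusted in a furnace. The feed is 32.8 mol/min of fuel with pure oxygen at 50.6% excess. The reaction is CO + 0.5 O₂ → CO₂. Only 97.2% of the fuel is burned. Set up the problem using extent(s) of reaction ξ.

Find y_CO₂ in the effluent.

Stoichiometric O₂ = 0.5 × 32.8 = 16.4 mol/min; O₂ fed = 16.4 × 1.506 = 24.7 mol/min.
Fuel reacted = 0.972 × 32.8 → ξ = 31.88 mol/min.
Outlet (n = n₀ + ν ξ):
  CO: 32.8 − 1(31.88) = 0.9184
  O₂: 24.7 − 0.5(31.88) = 8.758
  CO₂: 0 + 1(31.88) = 31.88
Total out = 41.56 mol/min; y_CO₂ = 31.88 / 41.56 = 0.7672.

0.767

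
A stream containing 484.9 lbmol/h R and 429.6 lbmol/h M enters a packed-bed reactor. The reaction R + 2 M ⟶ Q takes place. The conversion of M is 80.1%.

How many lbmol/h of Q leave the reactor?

172 lbmol/h

M reacted = 0.801 × 429.6 = 344.1 lbmol/h; ν_M = −2, so ξ = 344.1/2 = 172.1 lbmol/h.
Outlet amounts (n = n₀ + ν ξ):
  R: 484.9 − 1(172.1) = 312.8
  M: 429.6 − 2(172.1) = 85.49
  Q: 0 + 1(172.1) = 172.1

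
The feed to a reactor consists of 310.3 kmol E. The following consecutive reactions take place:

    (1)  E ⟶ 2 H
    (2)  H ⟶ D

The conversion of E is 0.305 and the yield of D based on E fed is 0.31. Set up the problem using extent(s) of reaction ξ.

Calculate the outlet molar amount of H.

Conversion of E: E consumed = 1ξ₁ = 0.305 × 310.3 → ξ₁ = 94.64 kmol.
Yield of D: 1ξ₂ / 310.3 = 0.31 → ξ₂ = 96.19 kmol.
Outlet amounts (n = n₀ + Σ ν·ξ):
  E: 310.3 − 1(94.64) = 215.7
  H: 0 + 2(94.64) − 1(96.19) = 93.09
  D: 0 + 1(96.19) = 96.19

93.1 kmol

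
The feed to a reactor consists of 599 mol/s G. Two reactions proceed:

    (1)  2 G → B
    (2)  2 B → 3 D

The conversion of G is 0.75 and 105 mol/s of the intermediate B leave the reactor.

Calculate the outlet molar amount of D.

Conversion of G: G consumed = 2ξ₁ = 0.75 × 599 → ξ₁ = 224.6 mol/s.
B balance: n_B = 0 + 1ξ₁ − 2ξ₂ = 105 → ξ₂ = (1·224.6 − 105)/2 = 59.81 mol/s.
Outlet amounts (n = n₀ + Σ ν·ξ):
  G: 599 − 2(224.6) = 149.8
  B: 0 + 1(224.6) − 2(59.81) = 105
  D: 0 + 3(59.81) = 179.4

179 mol/s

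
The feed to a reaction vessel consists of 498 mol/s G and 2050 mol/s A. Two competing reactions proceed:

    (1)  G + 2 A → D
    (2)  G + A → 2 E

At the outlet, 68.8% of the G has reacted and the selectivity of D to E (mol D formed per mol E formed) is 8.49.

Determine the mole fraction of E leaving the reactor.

Conversion of G: G consumed = 0.688 × 498 = 342.6 mol/s = 1ξ₁ + 1ξ₂.
Selectivity: 1ξ₁ / (2ξ₂) = 8.49 → ξ₁ = 16.98 ξ₂.
Substitute: (1·16.98 + 1) ξ₂ = 342.6 → ξ₂ = 19.06 mol/s, ξ₁ = 323.6 mol/s.
Outlet amounts (n = n₀ + Σ ν·ξ):
  G: 498 − 1(323.6) − 1(19.06) = 155.4
  A: 2050 − 2(323.6) − 1(19.06) = 1384
  D: 0 + 1(323.6) = 323.6
  E: 0 + 2(19.06) = 38.11
Total out = 1901 mol/s; y_E = 38.11 / 1901 = 0.02005.

0.02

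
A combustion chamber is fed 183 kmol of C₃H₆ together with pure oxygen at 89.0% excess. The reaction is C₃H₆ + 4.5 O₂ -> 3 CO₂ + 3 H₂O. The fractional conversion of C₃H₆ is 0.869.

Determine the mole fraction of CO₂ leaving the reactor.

0.262

Stoichiometric O₂ = 4.5 × 183 = 823.5 kmol; O₂ fed = 823.5 × 1.890 = 1556 kmol.
Fuel reacted = 0.869 × 183 → ξ = 159 kmol.
Outlet (n = n₀ + ν ξ):
  C₃H₆: 183 − 1(159) = 23.97
  O₂: 1556 − 4.5(159) = 840.8
  CO₂: 0 + 3(159) = 477.1
  H₂O: 0 + 3(159) = 477.1
Total out = 1819 kmol; y_CO₂ = 477.1 / 1819 = 0.2623.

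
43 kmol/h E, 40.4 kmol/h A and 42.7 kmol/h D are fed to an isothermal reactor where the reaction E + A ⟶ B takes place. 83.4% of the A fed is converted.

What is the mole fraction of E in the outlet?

A reacted = 0.834 × 40.4 = 33.69 kmol/h; ν_A = −1, so ξ = 33.69/1 = 33.69 kmol/h.
Outlet amounts (n = n₀ + ν ξ):
  E: 43 − 1(33.69) = 9.306
  A: 40.4 − 1(33.69) = 6.706
  B: 0 + 1(33.69) = 33.69
  D: 42.7 (inert)
Total out = 92.41 kmol/h; y_E = 9.306 / 92.41 = 0.1007.

0.101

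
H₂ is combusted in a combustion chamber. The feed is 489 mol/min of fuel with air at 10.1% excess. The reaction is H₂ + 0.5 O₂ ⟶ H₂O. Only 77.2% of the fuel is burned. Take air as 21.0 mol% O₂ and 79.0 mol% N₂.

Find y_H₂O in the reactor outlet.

Stoichiometric O₂ = 0.5 × 489 = 244.5 mol/min; O₂ fed = 244.5 × 1.101 = 269.2 mol/min.
N₂ fed = 269.2 × 79/21 = 1013 mol/min.
Fuel reacted = 0.772 × 489 → ξ = 377.5 mol/min.
Outlet (n = n₀ + ν ξ):
  H₂: 489 − 1(377.5) = 111.5
  O₂: 269.2 − 0.5(377.5) = 80.44
  N₂: 1013 (inert)
  H₂O: 0 + 1(377.5) = 377.5
Total out = 1582 mol/min; y_H₂O = 377.5 / 1582 = 0.2386.

0.239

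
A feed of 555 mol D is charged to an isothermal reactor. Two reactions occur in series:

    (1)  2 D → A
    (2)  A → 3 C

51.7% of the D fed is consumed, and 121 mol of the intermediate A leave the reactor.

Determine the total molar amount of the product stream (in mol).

Conversion of D: D consumed = 2ξ₁ = 0.517 × 555 → ξ₁ = 143.5 mol.
A balance: n_A = 0 + 1ξ₁ − 1ξ₂ = 121 → ξ₂ = (1·143.5 − 121)/1 = 22.47 mol.
Outlet amounts (n = n₀ + Σ ν·ξ):
  D: 555 − 2(143.5) = 268.1
  A: 0 + 1(143.5) − 1(22.47) = 121
  C: 0 + 3(22.47) = 67.4
Total out = 268.1 + 121 + 67.4 = 456.5 mol.

456 mol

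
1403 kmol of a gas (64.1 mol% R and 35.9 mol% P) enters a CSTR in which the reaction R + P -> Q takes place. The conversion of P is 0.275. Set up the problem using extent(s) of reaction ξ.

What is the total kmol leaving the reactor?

1260 kmol

P reacted = 0.275 × 503.7 = 138.5 kmol; ν_P = −1, so ξ = 138.5/1 = 138.5 kmol.
Outlet amounts (n = n₀ + ν ξ):
  R: 899.3 − 1(138.5) = 760.8
  P: 503.7 − 1(138.5) = 365.2
  Q: 0 + 1(138.5) = 138.5
Total out = 760.8 + 365.2 + 138.5 = 1264 kmol.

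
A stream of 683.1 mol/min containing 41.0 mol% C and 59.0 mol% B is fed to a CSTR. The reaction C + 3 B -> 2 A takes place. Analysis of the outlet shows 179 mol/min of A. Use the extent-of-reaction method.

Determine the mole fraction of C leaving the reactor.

For A: n = n₀ + 2ξ → 179 = 0 + 2ξ, giving ξ = 89.5 mol/min.
Outlet amounts (n = n₀ + ν ξ):
  C: 280.1 − 1(89.5) = 190.6
  B: 403 − 3(89.5) = 134.5
  A: 0 + 2(89.5) = 179
Total out = 504.1 mol/min; y_C = 190.6 / 504.1 = 0.378.

0.378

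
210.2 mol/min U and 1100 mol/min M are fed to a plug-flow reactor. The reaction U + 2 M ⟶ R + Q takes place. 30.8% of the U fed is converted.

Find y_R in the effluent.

0.052

U reacted = 0.308 × 210.2 = 64.74 mol/min; ν_U = −1, so ξ = 64.74/1 = 64.74 mol/min.
Outlet amounts (n = n₀ + ν ξ):
  U: 210.2 − 1(64.74) = 145.5
  M: 1100 − 2(64.74) = 970.5
  R: 0 + 1(64.74) = 64.74
  Q: 0 + 1(64.74) = 64.74
Total out = 1245 mol/min; y_R = 64.74 / 1245 = 0.05198.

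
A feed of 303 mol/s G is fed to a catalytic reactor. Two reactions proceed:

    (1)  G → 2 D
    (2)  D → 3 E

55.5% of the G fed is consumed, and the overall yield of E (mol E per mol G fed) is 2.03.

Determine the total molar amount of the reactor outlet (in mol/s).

881 mol/s

Conversion of G: G consumed = 1ξ₁ = 0.555 × 303 → ξ₁ = 168.2 mol/s.
Yield of E: 3ξ₂ / 303 = 2.03 → ξ₂ = 205 mol/s.
Outlet amounts (n = n₀ + Σ ν·ξ):
  G: 303 − 1(168.2) = 134.8
  D: 0 + 2(168.2) − 1(205) = 131.3
  E: 0 + 3(205) = 615.1
Total out = 134.8 + 131.3 + 615.1 = 881.2 mol/s.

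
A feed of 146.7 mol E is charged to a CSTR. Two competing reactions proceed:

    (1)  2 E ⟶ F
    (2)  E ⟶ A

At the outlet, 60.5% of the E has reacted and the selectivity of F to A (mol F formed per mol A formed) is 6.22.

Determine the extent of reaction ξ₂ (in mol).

ξ₂ = 6.6 mol

Conversion of E: E consumed = 0.605 × 146.7 = 88.75 mol = 2ξ₁ + 1ξ₂.
Selectivity: 1ξ₁ / (1ξ₂) = 6.22 → ξ₁ = 6.22 ξ₂.
Substitute: (2·6.22 + 1) ξ₂ = 88.75 → ξ₂ = 6.604 mol, ξ₁ = 41.07 mol.
Outlet amounts (n = n₀ + Σ ν·ξ):
  E: 146.7 − 2(41.07) − 1(6.604) = 57.95
  F: 0 + 1(41.07) = 41.07
  A: 0 + 1(6.604) = 6.604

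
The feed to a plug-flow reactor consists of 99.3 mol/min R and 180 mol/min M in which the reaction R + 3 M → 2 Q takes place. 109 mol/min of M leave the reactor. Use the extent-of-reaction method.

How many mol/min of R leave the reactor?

75.6 mol/min

For M: n = n₀ − 3ξ → 109 = 180 − 3ξ, giving ξ = 23.67 mol/min.
Outlet amounts (n = n₀ + ν ξ):
  R: 99.3 − 1(23.67) = 75.63
  M: 180 − 3(23.67) = 109
  Q: 0 + 2(23.67) = 47.33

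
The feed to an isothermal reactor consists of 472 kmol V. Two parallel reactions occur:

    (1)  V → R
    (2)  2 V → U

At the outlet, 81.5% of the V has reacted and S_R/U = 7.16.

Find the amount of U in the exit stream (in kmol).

Conversion of V: V consumed = 0.815 × 472 = 384.7 kmol = 1ξ₁ + 2ξ₂.
Selectivity: 1ξ₁ / (1ξ₂) = 7.16 → ξ₁ = 7.16 ξ₂.
Substitute: (1·7.16 + 2) ξ₂ = 384.7 → ξ₂ = 42 kmol, ξ₁ = 300.7 kmol.
Outlet amounts (n = n₀ + Σ ν·ξ):
  V: 472 − 1(300.7) − 2(42) = 87.32
  R: 0 + 1(300.7) = 300.7
  U: 0 + 1(42) = 42

42 kmol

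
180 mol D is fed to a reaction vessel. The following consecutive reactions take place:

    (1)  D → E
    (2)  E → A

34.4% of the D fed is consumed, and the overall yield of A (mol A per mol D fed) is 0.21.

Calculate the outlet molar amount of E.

24.1 mol

Conversion of D: D consumed = 1ξ₁ = 0.344 × 180 → ξ₁ = 61.92 mol.
Yield of A: 1ξ₂ / 180 = 0.21 → ξ₂ = 37.8 mol.
Outlet amounts (n = n₀ + Σ ν·ξ):
  D: 180 − 1(61.92) = 118.1
  E: 0 + 1(61.92) − 1(37.8) = 24.12
  A: 0 + 1(37.8) = 37.8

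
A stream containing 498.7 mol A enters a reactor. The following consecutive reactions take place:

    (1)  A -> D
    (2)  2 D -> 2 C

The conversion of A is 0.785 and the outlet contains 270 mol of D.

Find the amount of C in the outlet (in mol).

121 mol

Conversion of A: A consumed = 1ξ₁ = 0.785 × 498.7 → ξ₁ = 391.5 mol.
D balance: n_D = 0 + 1ξ₁ − 2ξ₂ = 270 → ξ₂ = (1·391.5 − 270)/2 = 60.74 mol.
Outlet amounts (n = n₀ + Σ ν·ξ):
  A: 498.7 − 1(391.5) = 107.2
  D: 0 + 1(391.5) − 2(60.74) = 270
  C: 0 + 2(60.74) = 121.5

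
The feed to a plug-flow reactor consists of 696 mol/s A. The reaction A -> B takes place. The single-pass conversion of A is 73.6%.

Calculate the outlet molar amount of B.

A reacted = 0.736 × 696 = 512.3 mol/s; ν_A = −1, so ξ = 512.3/1 = 512.3 mol/s.
Outlet amounts (n = n₀ + ν ξ):
  A: 696 − 1(512.3) = 183.7
  B: 0 + 1(512.3) = 512.3

512 mol/s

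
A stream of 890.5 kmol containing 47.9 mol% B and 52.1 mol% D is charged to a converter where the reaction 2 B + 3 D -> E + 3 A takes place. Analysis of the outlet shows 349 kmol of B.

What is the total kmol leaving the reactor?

For B: n = n₀ − 2ξ → 349 = 426.5 − 2ξ, giving ξ = 38.77 kmol.
Outlet amounts (n = n₀ + ν ξ):
  B: 426.5 − 2(38.77) = 349
  D: 464 − 3(38.77) = 347.6
  E: 0 + 1(38.77) = 38.77
  A: 0 + 3(38.77) = 116.3
Total out = 349 + 347.6 + 38.77 + 116.3 = 851.7 kmol.

852 kmol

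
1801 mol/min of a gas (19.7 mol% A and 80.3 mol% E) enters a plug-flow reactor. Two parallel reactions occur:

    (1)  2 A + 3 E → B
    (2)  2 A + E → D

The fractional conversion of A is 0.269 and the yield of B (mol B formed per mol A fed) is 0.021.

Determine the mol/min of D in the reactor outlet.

Yield of B: 1ξ₁ / 354.8 = 0.021 → ξ₁ = 7.451 mol/min.
Conversion of A: 2ξ₁ + 2ξ₂ = 0.269 × 354.8 = 95.44 → ξ₂ = 40.27 mol/min.
Outlet amounts (n = n₀ + Σ ν·ξ):
  A: 354.8 − 2(7.451) − 2(40.27) = 259.4
  E: 1446 − 3(7.451) − 1(40.27) = 1384
  B: 0 + 1(7.451) = 7.451
  D: 0 + 1(40.27) = 40.27

40.3 mol/min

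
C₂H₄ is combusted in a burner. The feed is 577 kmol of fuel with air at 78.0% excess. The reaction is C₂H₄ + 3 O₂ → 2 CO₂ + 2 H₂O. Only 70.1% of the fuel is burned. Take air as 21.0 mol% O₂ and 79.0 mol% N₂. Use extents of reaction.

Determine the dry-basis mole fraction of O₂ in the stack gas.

0.129

Stoichiometric O₂ = 3 × 577 = 1731 kmol; O₂ fed = 1731 × 1.780 = 3081 kmol.
N₂ fed = 3081 × 79/21 = 11590 kmol.
Fuel reacted = 0.701 × 577 → ξ = 404.5 kmol.
Outlet (n = n₀ + ν ξ):
  C₂H₄: 577 − 1(404.5) = 172.5
  O₂: 3081 − 3(404.5) = 1868
  N₂: 11590 (inert)
  CO₂: 0 + 2(404.5) = 809
  H₂O: 0 + 2(404.5) = 809
Dry total = 14440 kmol; y_O₂ (dry) = 1868 / 14440 = 0.1293.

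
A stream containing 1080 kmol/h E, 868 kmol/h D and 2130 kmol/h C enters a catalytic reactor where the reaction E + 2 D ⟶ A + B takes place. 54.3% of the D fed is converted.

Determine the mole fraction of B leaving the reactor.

0.0613

D reacted = 0.543 × 868 = 471.3 kmol/h; ν_D = −2, so ξ = 471.3/2 = 235.7 kmol/h.
Outlet amounts (n = n₀ + ν ξ):
  E: 1080 − 1(235.7) = 844.3
  D: 868 − 2(235.7) = 396.7
  A: 0 + 1(235.7) = 235.7
  B: 0 + 1(235.7) = 235.7
  C: 2130 (inert)
Total out = 3842 kmol/h; y_B = 235.7 / 3842 = 0.06133.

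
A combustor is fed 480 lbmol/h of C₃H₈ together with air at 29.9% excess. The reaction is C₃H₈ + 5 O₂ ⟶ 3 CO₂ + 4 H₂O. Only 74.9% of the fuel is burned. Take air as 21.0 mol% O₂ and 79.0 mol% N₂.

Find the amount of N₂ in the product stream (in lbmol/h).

11700 lbmol/h

Stoichiometric O₂ = 5 × 480 = 2400 lbmol/h; O₂ fed = 2400 × 1.299 = 3118 lbmol/h.
N₂ fed = 3118 × 79/21 = 11730 lbmol/h.
Fuel reacted = 0.749 × 480 → ξ = 359.5 lbmol/h.
Outlet (n = n₀ + ν ξ):
  C₃H₈: 480 − 1(359.5) = 120.5
  O₂: 3118 − 5(359.5) = 1320
  N₂: 11730 (inert)
  CO₂: 0 + 3(359.5) = 1079
  H₂O: 0 + 4(359.5) = 1438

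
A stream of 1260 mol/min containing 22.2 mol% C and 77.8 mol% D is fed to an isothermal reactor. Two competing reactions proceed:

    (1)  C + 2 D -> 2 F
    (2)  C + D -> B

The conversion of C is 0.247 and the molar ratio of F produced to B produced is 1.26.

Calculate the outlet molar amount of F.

Conversion of C: C consumed = 0.247 × 279.7 = 69.09 mol/min = 1ξ₁ + 1ξ₂.
Selectivity: 2ξ₁ / (1ξ₂) = 1.26 → ξ₁ = 0.63 ξ₂.
Substitute: (1·0.63 + 1) ξ₂ = 69.09 → ξ₂ = 42.39 mol/min, ξ₁ = 26.7 mol/min.
Outlet amounts (n = n₀ + Σ ν·ξ):
  C: 279.7 − 1(26.7) − 1(42.39) = 210.6
  D: 980.3 − 2(26.7) − 1(42.39) = 884.5
  F: 0 + 2(26.7) = 53.41
  B: 0 + 1(42.39) = 42.39

53.4 mol/min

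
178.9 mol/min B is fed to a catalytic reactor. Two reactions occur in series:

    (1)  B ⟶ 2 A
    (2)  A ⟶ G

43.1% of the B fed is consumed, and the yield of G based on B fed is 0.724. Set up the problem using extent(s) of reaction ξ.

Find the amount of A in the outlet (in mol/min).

Conversion of B: B consumed = 1ξ₁ = 0.431 × 178.9 → ξ₁ = 77.11 mol/min.
Yield of G: 1ξ₂ / 178.9 = 0.724 → ξ₂ = 129.5 mol/min.
Outlet amounts (n = n₀ + Σ ν·ξ):
  B: 178.9 − 1(77.11) = 101.8
  A: 0 + 2(77.11) − 1(129.5) = 24.69
  G: 0 + 1(129.5) = 129.5

24.7 mol/min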